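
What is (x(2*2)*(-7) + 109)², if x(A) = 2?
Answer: 9025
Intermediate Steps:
(x(2*2)*(-7) + 109)² = (2*(-7) + 109)² = (-14 + 109)² = 95² = 9025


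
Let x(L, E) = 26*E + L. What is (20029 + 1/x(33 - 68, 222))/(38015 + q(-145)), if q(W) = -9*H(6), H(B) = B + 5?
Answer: 57453187/108762046 ≈ 0.52825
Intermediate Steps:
H(B) = 5 + B
q(W) = -99 (q(W) = -9*(5 + 6) = -9*11 = -99)
x(L, E) = L + 26*E
(20029 + 1/x(33 - 68, 222))/(38015 + q(-145)) = (20029 + 1/((33 - 68) + 26*222))/(38015 - 99) = (20029 + 1/(-35 + 5772))/37916 = (20029 + 1/5737)*(1/37916) = (114906374/5737)*(1/37916) = 57453187/108762046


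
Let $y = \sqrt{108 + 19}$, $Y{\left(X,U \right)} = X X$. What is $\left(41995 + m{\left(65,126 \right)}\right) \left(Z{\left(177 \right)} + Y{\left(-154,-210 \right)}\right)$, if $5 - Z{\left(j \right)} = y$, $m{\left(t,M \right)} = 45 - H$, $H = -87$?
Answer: $999294567 - 42127 \sqrt{127} \approx 9.9882 \cdot 10^{8}$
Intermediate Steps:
$m{\left(t,M \right)} = 132$ ($m{\left(t,M \right)} = 45 - -87 = 45 + 87 = 132$)
$Y{\left(X,U \right)} = X^{2}$
$y = \sqrt{127} \approx 11.269$
$Z{\left(j \right)} = 5 - \sqrt{127}$
$\left(41995 + m{\left(65,126 \right)}\right) \left(Z{\left(177 \right)} + Y{\left(-154,-210 \right)}\right) = \left(41995 + 132\right) \left(\left(5 - \sqrt{127}\right) + \left(-154\right)^{2}\right) = 42127 \left(\left(5 - \sqrt{127}\right) + 23716\right) = 42127 \left(23721 - \sqrt{127}\right) = 999294567 - 42127 \sqrt{127}$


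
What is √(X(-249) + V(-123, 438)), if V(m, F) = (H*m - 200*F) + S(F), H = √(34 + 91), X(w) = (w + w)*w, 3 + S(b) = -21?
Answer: √(36378 - 615*√5) ≈ 187.09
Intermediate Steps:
S(b) = -24 (S(b) = -3 - 21 = -24)
X(w) = 2*w² (X(w) = (2*w)*w = 2*w²)
H = 5*√5 (H = √125 = 5*√5 ≈ 11.180)
V(m, F) = -24 - 200*F + 5*m*√5 (V(m, F) = ((5*√5)*m - 200*F) - 24 = (5*m*√5 - 200*F) - 24 = (-200*F + 5*m*√5) - 24 = -24 - 200*F + 5*m*√5)
√(X(-249) + V(-123, 438)) = √(2*(-249)² + (-24 - 200*438 + 5*(-123)*√5)) = √(2*62001 + (-24 - 87600 - 615*√5)) = √(124002 + (-87624 - 615*√5)) = √(36378 - 615*√5)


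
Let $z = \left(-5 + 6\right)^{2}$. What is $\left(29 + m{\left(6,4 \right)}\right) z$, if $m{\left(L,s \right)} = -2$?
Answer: $27$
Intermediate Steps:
$z = 1$ ($z = 1^{2} = 1$)
$\left(29 + m{\left(6,4 \right)}\right) z = \left(29 - 2\right) 1 = 27 \cdot 1 = 27$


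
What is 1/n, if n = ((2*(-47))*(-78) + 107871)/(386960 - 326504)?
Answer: 1832/3491 ≈ 0.52478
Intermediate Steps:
n = 3491/1832 (n = (-94*(-78) + 107871)/60456 = (7332 + 107871)*(1/60456) = 115203*(1/60456) = 3491/1832 ≈ 1.9056)
1/n = 1/(3491/1832) = 1832/3491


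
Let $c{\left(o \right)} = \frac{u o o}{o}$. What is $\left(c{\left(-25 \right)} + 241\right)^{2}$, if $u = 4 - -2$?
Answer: $8281$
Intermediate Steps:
$u = 6$ ($u = 4 + 2 = 6$)
$c{\left(o \right)} = 6 o$ ($c{\left(o \right)} = \frac{6 o o}{o} = \frac{6 o^{2}}{o} = 6 o$)
$\left(c{\left(-25 \right)} + 241\right)^{2} = \left(6 \left(-25\right) + 241\right)^{2} = \left(-150 + 241\right)^{2} = 91^{2} = 8281$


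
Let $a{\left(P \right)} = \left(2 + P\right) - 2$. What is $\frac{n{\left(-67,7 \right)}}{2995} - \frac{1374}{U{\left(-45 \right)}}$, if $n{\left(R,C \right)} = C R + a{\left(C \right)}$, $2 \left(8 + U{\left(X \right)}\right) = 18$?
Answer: $- \frac{4115592}{2995} \approx -1374.2$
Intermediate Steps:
$a{\left(P \right)} = P$
$U{\left(X \right)} = 1$ ($U{\left(X \right)} = -8 + \frac{1}{2} \cdot 18 = -8 + 9 = 1$)
$n{\left(R,C \right)} = C + C R$ ($n{\left(R,C \right)} = C R + C = C + C R$)
$\frac{n{\left(-67,7 \right)}}{2995} - \frac{1374}{U{\left(-45 \right)}} = \frac{7 \left(1 - 67\right)}{2995} - \frac{1374}{1} = 7 \left(-66\right) \frac{1}{2995} - 1374 = \left(-462\right) \frac{1}{2995} - 1374 = - \frac{462}{2995} - 1374 = - \frac{4115592}{2995}$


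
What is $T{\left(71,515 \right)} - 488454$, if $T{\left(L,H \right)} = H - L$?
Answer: $-488010$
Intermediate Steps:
$T{\left(71,515 \right)} - 488454 = \left(515 - 71\right) - 488454 = 444 - 488454 = -488010$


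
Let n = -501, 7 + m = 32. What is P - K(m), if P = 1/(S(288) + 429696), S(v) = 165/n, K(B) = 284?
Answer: -20379606101/71759177 ≈ -284.00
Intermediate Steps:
m = 25 (m = -7 + 32 = 25)
S(v) = -55/167 (S(v) = 165/(-501) = 165*(-1/501) = -55/167)
P = 167/71759177 (P = 1/(-55/167 + 429696) = 1/(71759177/167) = 167/71759177 ≈ 2.3272e-6)
P - K(m) = 167/71759177 - 1*284 = 167/71759177 - 284 = -20379606101/71759177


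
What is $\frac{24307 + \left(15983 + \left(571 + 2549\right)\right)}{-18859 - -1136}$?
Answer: $- \frac{43410}{17723} \approx -2.4494$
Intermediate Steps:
$\frac{24307 + \left(15983 + \left(571 + 2549\right)\right)}{-18859 - -1136} = \frac{24307 + \left(15983 + 3120\right)}{-18859 + \left(1216 - 80\right)} = \frac{24307 + 19103}{-18859 + 1136} = \frac{43410}{-17723} = 43410 \left(- \frac{1}{17723}\right) = - \frac{43410}{17723}$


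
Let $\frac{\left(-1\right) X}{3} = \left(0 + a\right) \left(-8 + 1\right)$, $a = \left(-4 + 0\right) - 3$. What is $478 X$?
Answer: $-70266$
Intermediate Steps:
$a = -7$ ($a = -4 - 3 = -7$)
$X = -147$ ($X = - 3 \left(0 - 7\right) \left(-8 + 1\right) = - 3 \left(\left(-7\right) \left(-7\right)\right) = \left(-3\right) 49 = -147$)
$478 X = 478 \left(-147\right) = -70266$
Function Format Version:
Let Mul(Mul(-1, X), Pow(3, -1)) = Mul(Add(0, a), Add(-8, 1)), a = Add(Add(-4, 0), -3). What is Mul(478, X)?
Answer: -70266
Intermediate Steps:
a = -7 (a = Add(-4, -3) = -7)
X = -147 (X = Mul(-3, Mul(Add(0, -7), Add(-8, 1))) = Mul(-3, Mul(-7, -7)) = Mul(-3, 49) = -147)
Mul(478, X) = Mul(478, -147) = -70266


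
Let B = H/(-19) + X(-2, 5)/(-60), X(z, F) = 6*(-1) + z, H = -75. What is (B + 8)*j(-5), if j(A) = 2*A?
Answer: -6886/57 ≈ -120.81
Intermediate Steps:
X(z, F) = -6 + z
B = 1163/285 (B = -75/(-19) + (-6 - 2)/(-60) = -75*(-1/19) - 8*(-1/60) = 75/19 + 2/15 = 1163/285 ≈ 4.0807)
(B + 8)*j(-5) = (1163/285 + 8)*(2*(-5)) = (3443/285)*(-10) = -6886/57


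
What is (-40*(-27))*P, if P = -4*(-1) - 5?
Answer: -1080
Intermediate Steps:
P = -1 (P = 4 - 5 = -1)
(-40*(-27))*P = -40*(-27)*(-1) = 1080*(-1) = -1080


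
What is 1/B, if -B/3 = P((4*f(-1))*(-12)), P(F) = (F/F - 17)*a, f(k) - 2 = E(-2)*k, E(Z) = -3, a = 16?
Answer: 1/768 ≈ 0.0013021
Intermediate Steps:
f(k) = 2 - 3*k
P(F) = -256 (P(F) = (F/F - 17)*16 = (1 - 17)*16 = -16*16 = -256)
B = 768 (B = -3*(-256) = 768)
1/B = 1/768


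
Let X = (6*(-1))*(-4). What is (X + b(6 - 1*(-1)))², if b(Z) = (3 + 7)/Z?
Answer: 31684/49 ≈ 646.61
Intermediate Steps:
X = 24 (X = -6*(-4) = 24)
b(Z) = 10/Z
(X + b(6 - 1*(-1)))² = (24 + 10/(6 - 1*(-1)))² = (24 + 10/(6 + 1))² = (24 + 10/7)² = (178/7)² = 31684/49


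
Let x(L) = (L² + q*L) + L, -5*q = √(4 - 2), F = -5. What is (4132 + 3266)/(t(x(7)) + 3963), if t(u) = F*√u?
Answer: 7398/(3963 - 5*√(56 - 7*√2/5)) ≈ 1.8842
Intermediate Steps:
q = -√2/5 (q = -√(4 - 2)/5 = -√2/5 ≈ -0.28284)
x(L) = L + L² - L*√2/5 (x(L) = (L² + (-√2/5)*L) + L = (L² - L*√2/5) + L = L + L² - L*√2/5)
t(u) = -5*√u
(4132 + 3266)/(t(x(7)) + 3963) = (4132 + 3266)/(-5*√35*√(5 - √2 + 5*7)/5 + 3963) = 7398/(-5*√35*√(5 - √2 + 35)/5 + 3963) = 7398/(-5*√35*√(40 - √2)/5 + 3963) = 7398/(-5*√(56 - 7*√2/5) + 3963) = 7398/(3963 - 5*√(56 - 7*√2/5))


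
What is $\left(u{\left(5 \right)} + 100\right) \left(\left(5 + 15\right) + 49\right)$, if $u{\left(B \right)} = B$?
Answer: $7245$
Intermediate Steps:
$\left(u{\left(5 \right)} + 100\right) \left(\left(5 + 15\right) + 49\right) = \left(5 + 100\right) \left(\left(5 + 15\right) + 49\right) = 105 \left(20 + 49\right) = 105 \cdot 69 = 7245$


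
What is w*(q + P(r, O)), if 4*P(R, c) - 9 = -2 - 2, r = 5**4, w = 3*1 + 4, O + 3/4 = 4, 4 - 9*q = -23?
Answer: 119/4 ≈ 29.750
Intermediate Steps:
q = 3 (q = 4/9 - 1/9*(-23) = 4/9 + 23/9 = 3)
O = 13/4 (O = -3/4 + 4 = 13/4 ≈ 3.2500)
w = 7 (w = 3 + 4 = 7)
r = 625
P(R, c) = 5/4 (P(R, c) = 9/4 + (-2 - 2)/4 = 9/4 + (1/4)*(-4) = 9/4 - 1 = 5/4)
w*(q + P(r, O)) = 7*(3 + 5/4) = 7*(17/4) = 119/4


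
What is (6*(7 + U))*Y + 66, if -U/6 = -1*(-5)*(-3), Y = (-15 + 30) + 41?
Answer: 32658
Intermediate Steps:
Y = 56 (Y = 15 + 41 = 56)
U = 90 (U = -6*(-1*(-5))*(-3) = -30*(-3) = -6*(-15) = 90)
(6*(7 + U))*Y + 66 = (6*(7 + 90))*56 + 66 = (6*97)*56 + 66 = 582*56 + 66 = 32592 + 66 = 32658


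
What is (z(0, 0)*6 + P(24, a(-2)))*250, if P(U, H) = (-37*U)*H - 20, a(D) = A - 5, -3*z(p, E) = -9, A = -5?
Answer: 2219500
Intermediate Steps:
z(p, E) = 3 (z(p, E) = -⅓*(-9) = 3)
a(D) = -10 (a(D) = -5 - 5 = -10)
P(U, H) = -20 - 37*H*U (P(U, H) = -37*H*U - 20 = -20 - 37*H*U)
(z(0, 0)*6 + P(24, a(-2)))*250 = (3*6 + (-20 - 37*(-10)*24))*250 = (18 + (-20 + 8880))*250 = (18 + 8860)*250 = 8878*250 = 2219500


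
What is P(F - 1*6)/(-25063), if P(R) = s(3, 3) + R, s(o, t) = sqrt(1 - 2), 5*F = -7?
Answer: 37/125315 - I/25063 ≈ 0.00029526 - 3.9899e-5*I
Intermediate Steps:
F = -7/5 (F = (1/5)*(-7) = -7/5 ≈ -1.4000)
s(o, t) = I (s(o, t) = sqrt(-1) = I)
P(R) = I + R
P(F - 1*6)/(-25063) = (I + (-7/5 - 1*6))/(-25063) = (I + (-7/5 - 6))*(-1/25063) = (I - 37/5)*(-1/25063) = (-37/5 + I)*(-1/25063) = 37/125315 - I/25063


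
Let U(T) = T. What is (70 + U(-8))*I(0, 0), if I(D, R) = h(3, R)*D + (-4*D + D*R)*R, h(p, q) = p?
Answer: 0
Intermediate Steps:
I(D, R) = 3*D + R*(-4*D + D*R) (I(D, R) = 3*D + (-4*D + D*R)*R = 3*D + R*(-4*D + D*R))
(70 + U(-8))*I(0, 0) = (70 - 8)*(0*(3 + 0² - 4*0)) = 62*(0*(3 + 0 + 0)) = 62*(0*3) = 62*0 = 0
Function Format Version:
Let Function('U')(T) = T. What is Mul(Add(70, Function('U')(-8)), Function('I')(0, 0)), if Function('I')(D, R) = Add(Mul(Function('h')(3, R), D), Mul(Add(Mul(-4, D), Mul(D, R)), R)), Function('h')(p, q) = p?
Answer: 0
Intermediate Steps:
Function('I')(D, R) = Add(Mul(3, D), Mul(R, Add(Mul(-4, D), Mul(D, R)))) (Function('I')(D, R) = Add(Mul(3, D), Mul(Add(Mul(-4, D), Mul(D, R)), R)) = Add(Mul(3, D), Mul(R, Add(Mul(-4, D), Mul(D, R)))))
Mul(Add(70, Function('U')(-8)), Function('I')(0, 0)) = Mul(Add(70, -8), Mul(0, Add(3, Pow(0, 2), Mul(-4, 0)))) = Mul(62, Mul(0, Add(3, 0, 0))) = Mul(62, Mul(0, 3)) = Mul(62, 0) = 0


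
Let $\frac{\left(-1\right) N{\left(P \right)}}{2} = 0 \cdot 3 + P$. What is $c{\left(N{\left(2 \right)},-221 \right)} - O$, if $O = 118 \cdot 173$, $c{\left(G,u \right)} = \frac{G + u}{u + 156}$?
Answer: $- \frac{265337}{13} \approx -20411.0$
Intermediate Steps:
$N{\left(P \right)} = - 2 P$ ($N{\left(P \right)} = - 2 \left(0 \cdot 3 + P\right) = - 2 \left(0 + P\right) = - 2 P$)
$c{\left(G,u \right)} = \frac{G + u}{156 + u}$
$O = 20414$
$c{\left(N{\left(2 \right)},-221 \right)} - O = \frac{\left(-2\right) 2 - 221}{156 - 221} - 20414 = \frac{-4 - 221}{-65} - 20414 = \left(- \frac{1}{65}\right) \left(-225\right) - 20414 = \frac{45}{13} - 20414 = - \frac{265337}{13}$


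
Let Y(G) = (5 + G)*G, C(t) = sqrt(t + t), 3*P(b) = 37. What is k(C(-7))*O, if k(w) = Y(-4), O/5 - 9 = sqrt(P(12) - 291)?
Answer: -180 - 40*I*sqrt(627)/3 ≈ -180.0 - 333.87*I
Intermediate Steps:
P(b) = 37/3 (P(b) = (1/3)*37 = 37/3)
C(t) = sqrt(2)*sqrt(t) (C(t) = sqrt(2*t) = sqrt(2)*sqrt(t))
Y(G) = G*(5 + G)
O = 45 + 10*I*sqrt(627)/3 (O = 45 + 5*sqrt(37/3 - 291) = 45 + 5*sqrt(-836/3) = 45 + 5*(2*I*sqrt(627)/3) = 45 + 10*I*sqrt(627)/3 ≈ 45.0 + 83.467*I)
k(w) = -4 (k(w) = -4*(5 - 4) = -4*1 = -4)
k(C(-7))*O = -4*(45 + 10*I*sqrt(627)/3) = -180 - 40*I*sqrt(627)/3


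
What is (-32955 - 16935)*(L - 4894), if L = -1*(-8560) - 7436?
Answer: 188085300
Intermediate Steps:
L = 1124 (L = 8560 - 7436 = 1124)
(-32955 - 16935)*(L - 4894) = (-32955 - 16935)*(1124 - 4894) = -49890*(-3770) = 188085300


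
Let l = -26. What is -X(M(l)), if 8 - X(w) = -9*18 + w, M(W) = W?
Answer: -196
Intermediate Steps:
X(w) = 170 - w (X(w) = 8 - (-9*18 + w) = 8 - (-162 + w) = 8 + (162 - w) = 170 - w)
-X(M(l)) = -(170 - 1*(-26)) = -(170 + 26) = -1*196 = -196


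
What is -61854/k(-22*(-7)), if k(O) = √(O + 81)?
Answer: -61854*√235/235 ≈ -4034.9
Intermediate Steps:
k(O) = √(81 + O)
-61854/k(-22*(-7)) = -61854/√(81 - 22*(-7)) = -61854/√(81 + 154) = -61854*√235/235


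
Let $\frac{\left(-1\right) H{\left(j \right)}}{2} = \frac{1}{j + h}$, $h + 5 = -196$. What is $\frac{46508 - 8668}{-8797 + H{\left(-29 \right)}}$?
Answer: $- \frac{2175800}{505827} \approx -4.3015$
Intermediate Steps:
$h = -201$ ($h = -5 - 196 = -201$)
$H{\left(j \right)} = - \frac{2}{-201 + j}$ ($H{\left(j \right)} = - \frac{2}{j - 201} = - \frac{2}{-201 + j}$)
$\frac{46508 - 8668}{-8797 + H{\left(-29 \right)}} = \frac{46508 - 8668}{-8797 - \frac{2}{-201 - 29}} = \frac{37840}{-8797 - \frac{2}{-230}} = \frac{37840}{-8797 - - \frac{1}{115}} = \frac{37840}{-8797 + \frac{1}{115}} = \frac{37840}{- \frac{1011654}{115}} = 37840 \left(- \frac{115}{1011654}\right) = - \frac{2175800}{505827}$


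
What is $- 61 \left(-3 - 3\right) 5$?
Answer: $1830$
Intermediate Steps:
$- 61 \left(-3 - 3\right) 5 = - 61 \left(\left(-6\right) 5\right) = \left(-61\right) \left(-30\right) = 1830$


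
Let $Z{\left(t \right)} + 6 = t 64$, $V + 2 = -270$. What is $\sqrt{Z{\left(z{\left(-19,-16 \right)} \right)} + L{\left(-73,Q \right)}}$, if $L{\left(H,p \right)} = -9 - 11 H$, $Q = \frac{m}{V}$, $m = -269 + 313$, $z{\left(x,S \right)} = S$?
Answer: $2 i \sqrt{59} \approx 15.362 i$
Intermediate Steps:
$V = -272$ ($V = -2 - 270 = -272$)
$Z{\left(t \right)} = -6 + 64 t$ ($Z{\left(t \right)} = -6 + t 64 = -6 + 64 t$)
$m = 44$
$Q = - \frac{11}{68}$ ($Q = \frac{44}{-272} = 44 \left(- \frac{1}{272}\right) = - \frac{11}{68} \approx -0.16176$)
$\sqrt{Z{\left(z{\left(-19,-16 \right)} \right)} + L{\left(-73,Q \right)}} = \sqrt{\left(-6 + 64 \left(-16\right)\right) - -794} = \sqrt{\left(-6 - 1024\right) + \left(-9 + 803\right)} = \sqrt{-1030 + 794} = \sqrt{-236} = 2 i \sqrt{59}$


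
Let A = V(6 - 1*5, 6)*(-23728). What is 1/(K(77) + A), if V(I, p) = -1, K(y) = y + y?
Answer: 1/23882 ≈ 4.1873e-5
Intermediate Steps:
K(y) = 2*y
A = 23728 (A = -1*(-23728) = 23728)
1/(K(77) + A) = 1/(2*77 + 23728) = 1/(154 + 23728) = 1/23882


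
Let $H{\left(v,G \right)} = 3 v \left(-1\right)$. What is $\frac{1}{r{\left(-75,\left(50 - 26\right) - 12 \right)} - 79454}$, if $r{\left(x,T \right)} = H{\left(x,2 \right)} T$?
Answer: $- \frac{1}{76754} \approx -1.3029 \cdot 10^{-5}$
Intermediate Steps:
$H{\left(v,G \right)} = - 3 v$
$r{\left(x,T \right)} = - 3 T x$ ($r{\left(x,T \right)} = - 3 x T = - 3 T x$)
$\frac{1}{r{\left(-75,\left(50 - 26\right) - 12 \right)} - 79454} = \frac{1}{\left(-3\right) \left(\left(50 - 26\right) - 12\right) \left(-75\right) - 79454} = \frac{1}{\left(-3\right) \left(24 - 12\right) \left(-75\right) - 79454} = \frac{1}{\left(-3\right) 12 \left(-75\right) - 79454} = \frac{1}{2700 - 79454} = \frac{1}{-76754} = - \frac{1}{76754}$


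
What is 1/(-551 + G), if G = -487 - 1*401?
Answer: -1/1439 ≈ -0.00069493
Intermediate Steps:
G = -888 (G = -487 - 401 = -888)
1/(-551 + G) = 1/(-551 - 888) = 1/(-1439) = -1/1439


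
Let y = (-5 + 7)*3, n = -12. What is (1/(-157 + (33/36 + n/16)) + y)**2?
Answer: 31809600/885481 ≈ 35.924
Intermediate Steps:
y = 6 (y = 2*3 = 6)
(1/(-157 + (33/36 + n/16)) + y)**2 = (1/(-157 + (33/36 - 12/16)) + 6)**2 = (1/(-157 + (33*(1/36) - 12*1/16)) + 6)**2 = (1/(-157 + (11/12 - 3/4)) + 6)**2 = (1/(-157 + 1/6) + 6)**2 = (1/(-941/6) + 6)**2 = (-6/941 + 6)**2 = (5640/941)**2 = 31809600/885481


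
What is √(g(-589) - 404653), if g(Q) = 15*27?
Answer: 26*I*√598 ≈ 635.8*I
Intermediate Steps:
g(Q) = 405
√(g(-589) - 404653) = √(405 - 404653) = √(-404248) = 26*I*√598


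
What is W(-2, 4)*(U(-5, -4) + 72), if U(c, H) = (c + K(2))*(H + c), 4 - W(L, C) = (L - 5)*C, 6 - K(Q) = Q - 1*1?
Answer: 2304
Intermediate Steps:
K(Q) = 7 - Q (K(Q) = 6 - (Q - 1*1) = 6 - (Q - 1) = 6 - (-1 + Q) = 6 + (1 - Q) = 7 - Q)
W(L, C) = 4 - C*(-5 + L) (W(L, C) = 4 - (L - 5)*C = 4 - (-5 + L)*C = 4 - C*(-5 + L))
U(c, H) = (5 + c)*(H + c) (U(c, H) = (c + (7 - 1*2))*(H + c) = (c + (7 - 2))*(H + c) = (c + 5)*(H + c) = (5 + c)*(H + c))
W(-2, 4)*(U(-5, -4) + 72) = (4 + 5*4 - 1*4*(-2))*(((-5)² + 5*(-4) + 5*(-5) - 4*(-5)) + 72) = (4 + 20 + 8)*((25 - 20 - 25 + 20) + 72) = 32*(0 + 72) = 32*72 = 2304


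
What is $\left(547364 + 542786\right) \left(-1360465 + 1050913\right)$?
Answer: $-337458112800$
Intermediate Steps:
$\left(547364 + 542786\right) \left(-1360465 + 1050913\right) = 1090150 \left(-309552\right) = -337458112800$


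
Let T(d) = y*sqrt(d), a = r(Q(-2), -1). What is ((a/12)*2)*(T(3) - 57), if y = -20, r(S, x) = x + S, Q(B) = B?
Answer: 57/2 + 10*sqrt(3) ≈ 45.820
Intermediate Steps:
r(S, x) = S + x
a = -3 (a = -2 - 1 = -3)
T(d) = -20*sqrt(d)
((a/12)*2)*(T(3) - 57) = (-3/12*2)*(-20*sqrt(3) - 57) = (-3*1/12*2)*(-57 - 20*sqrt(3)) = (-1/4*2)*(-57 - 20*sqrt(3)) = -(-57 - 20*sqrt(3))/2 = 57/2 + 10*sqrt(3)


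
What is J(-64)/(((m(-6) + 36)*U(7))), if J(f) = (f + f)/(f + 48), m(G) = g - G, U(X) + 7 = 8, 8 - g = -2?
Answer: 2/13 ≈ 0.15385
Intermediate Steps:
g = 10 (g = 8 - 1*(-2) = 8 + 2 = 10)
U(X) = 1 (U(X) = -7 + 8 = 1)
m(G) = 10 - G
J(f) = 2*f/(48 + f) (J(f) = (2*f)/(48 + f) = 2*f/(48 + f))
J(-64)/(((m(-6) + 36)*U(7))) = (2*(-64)/(48 - 64))/((((10 - 1*(-6)) + 36)*1)) = (2*(-64)/(-16))/((((10 + 6) + 36)*1)) = (2*(-64)*(-1/16))/(((16 + 36)*1)) = 8/((52*1)) = 8/52 = 8*(1/52) = 2/13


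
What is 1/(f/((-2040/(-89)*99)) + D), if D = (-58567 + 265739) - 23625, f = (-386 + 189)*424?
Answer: 25245/4632714766 ≈ 5.4493e-6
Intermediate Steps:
f = -83528 (f = -197*424 = -83528)
D = 183547 (D = 207172 - 23625 = 183547)
1/(f/((-2040/(-89)*99)) + D) = 1/(-83528/(-2040/(-89)*99) + 183547) = 1/(-83528/(-2040*(-1)/89*99) + 183547) = 1/(-83528/(-24*(-85/89)*99) + 183547) = 1/(-83528/((2040/89)*99) + 183547) = 1/(-83528/201960/89 + 183547) = 1/(-83528*89/201960 + 183547) = 1/(-929249/25245 + 183547) = 1/(4632714766/25245) = 25245/4632714766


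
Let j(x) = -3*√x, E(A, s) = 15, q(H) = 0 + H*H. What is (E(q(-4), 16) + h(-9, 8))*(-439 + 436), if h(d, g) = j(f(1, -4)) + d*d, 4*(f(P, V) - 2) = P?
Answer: -549/2 ≈ -274.50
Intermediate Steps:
q(H) = H² (q(H) = 0 + H² = H²)
f(P, V) = 2 + P/4
h(d, g) = -9/2 + d² (h(d, g) = -3*√(2 + (¼)*1) + d*d = -3*√(2 + ¼) + d² = -3*√(9/4) + d² = -3*3/2 + d² = -9/2 + d²)
(E(q(-4), 16) + h(-9, 8))*(-439 + 436) = (15 + (-9/2 + (-9)²))*(-439 + 436) = (15 + (-9/2 + 81))*(-3) = (15 + 153/2)*(-3) = (183/2)*(-3) = -549/2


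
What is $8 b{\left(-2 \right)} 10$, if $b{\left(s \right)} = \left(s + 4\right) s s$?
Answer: $640$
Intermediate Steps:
$b{\left(s \right)} = s^{2} \left(4 + s\right)$ ($b{\left(s \right)} = \left(4 + s\right) s^{2} = s^{2} \left(4 + s\right)$)
$8 b{\left(-2 \right)} 10 = 8 \left(-2\right)^{2} \left(4 - 2\right) 10 = 8 \cdot 4 \cdot 2 \cdot 10 = 8 \cdot 8 \cdot 10 = 64 \cdot 10 = 640$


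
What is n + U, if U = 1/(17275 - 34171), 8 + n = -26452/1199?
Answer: -5033063/167424 ≈ -30.062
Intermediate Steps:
n = -36044/1199 (n = -8 - 26452/1199 = -36044/1199 ≈ -30.062)
U = -1/16896 (U = 1/(-16896) = -1/16896 ≈ -5.9186e-5)
n + U = -36044/1199 - 1/16896 = -5033063/167424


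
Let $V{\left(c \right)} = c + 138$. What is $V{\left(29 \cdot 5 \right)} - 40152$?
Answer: $-39869$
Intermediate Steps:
$V{\left(c \right)} = 138 + c$
$V{\left(29 \cdot 5 \right)} - 40152 = \left(138 + 29 \cdot 5\right) - 40152 = \left(138 + 145\right) - 40152 = 283 - 40152 = -39869$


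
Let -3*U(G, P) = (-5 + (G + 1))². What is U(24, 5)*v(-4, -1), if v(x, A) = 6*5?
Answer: -4000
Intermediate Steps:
v(x, A) = 30
U(G, P) = -(-4 + G)²/3 (U(G, P) = -(-5 + (G + 1))²/3 = -(-5 + (1 + G))²/3 = -(-4 + G)²/3)
U(24, 5)*v(-4, -1) = -(-4 + 24)²/3*30 = -⅓*20²*30 = -⅓*400*30 = -400/3*30 = -4000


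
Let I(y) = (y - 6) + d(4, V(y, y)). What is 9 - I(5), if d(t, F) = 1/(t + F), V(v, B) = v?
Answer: 89/9 ≈ 9.8889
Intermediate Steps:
d(t, F) = 1/(F + t)
I(y) = -6 + y + 1/(4 + y) (I(y) = (y - 6) + 1/(y + 4) = (-6 + y) + 1/(4 + y) = -6 + y + 1/(4 + y))
9 - I(5) = 9 - (1 + (-6 + 5)*(4 + 5))/(4 + 5) = 9 - (1 - 1*9)/9 = 9 - (1 - 9)/9 = 9 - (-8)/9 = 9 - 1*(-8/9) = 9 + 8/9 = 89/9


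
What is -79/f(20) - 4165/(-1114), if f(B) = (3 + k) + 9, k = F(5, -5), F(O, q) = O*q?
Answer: 142151/14482 ≈ 9.8157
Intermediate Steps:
k = -25 (k = 5*(-5) = -25)
f(B) = -13 (f(B) = (3 - 25) + 9 = -22 + 9 = -13)
-79/f(20) - 4165/(-1114) = -79/(-13) - 4165/(-1114) = -79*(-1/13) - 4165*(-1/1114) = 79/13 + 4165/1114 = 142151/14482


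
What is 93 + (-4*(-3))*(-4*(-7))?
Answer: 429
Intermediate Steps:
93 + (-4*(-3))*(-4*(-7)) = 93 + 12*28 = 93 + 336 = 429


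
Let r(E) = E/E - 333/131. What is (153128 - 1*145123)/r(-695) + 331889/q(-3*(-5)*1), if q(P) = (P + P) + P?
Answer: 19852103/9090 ≈ 2183.9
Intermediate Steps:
r(E) = -202/131 (r(E) = 1 - 333*1/131 = 1 - 333/131 = -202/131)
q(P) = 3*P (q(P) = 2*P + P = 3*P)
(153128 - 1*145123)/r(-695) + 331889/q(-3*(-5)*1) = (153128 - 1*145123)/(-202/131) + 331889/((3*(-3*(-5)*1))) = (153128 - 145123)*(-131/202) + 331889/((3*(15*1))) = 8005*(-131/202) + 331889/((3*15)) = -1048655/202 + 331889/45 = 19852103/9090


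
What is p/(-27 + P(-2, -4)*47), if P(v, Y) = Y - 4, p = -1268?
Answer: 1268/403 ≈ 3.1464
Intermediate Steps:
P(v, Y) = -4 + Y
p/(-27 + P(-2, -4)*47) = -1268/(-27 + (-4 - 4)*47) = -1268/(-27 - 8*47) = -1268/(-27 - 376) = -1268/(-403) = -1268*(-1/403) = 1268/403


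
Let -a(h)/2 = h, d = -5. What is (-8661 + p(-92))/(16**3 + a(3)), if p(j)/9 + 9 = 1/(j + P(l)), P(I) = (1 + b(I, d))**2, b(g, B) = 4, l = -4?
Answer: -585723/274030 ≈ -2.1374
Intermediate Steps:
a(h) = -2*h
P(I) = 25 (P(I) = (1 + 4)**2 = 5**2 = 25)
p(j) = -81 + 9/(25 + j) (p(j) = -81 + 9/(j + 25) = -81 + 9/(25 + j))
(-8661 + p(-92))/(16**3 + a(3)) = (-8661 + 9*(-224 - 9*(-92))/(25 - 92))/(16**3 - 2*3) = (-8661 + 9*(-224 + 828)/(-67))/(4096 - 6) = (-8661 + 9*(-1/67)*604)/4090 = (-8661 - 5436/67)*(1/4090) = -585723/67*1/4090 = -585723/274030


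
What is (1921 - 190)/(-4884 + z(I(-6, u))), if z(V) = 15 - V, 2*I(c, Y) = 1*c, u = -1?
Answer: -577/1622 ≈ -0.35573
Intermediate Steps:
I(c, Y) = c/2 (I(c, Y) = (1*c)/2 = c/2)
(1921 - 190)/(-4884 + z(I(-6, u))) = (1921 - 190)/(-4884 + (15 - (-6)/2)) = 1731/(-4884 + (15 - 1*(-3))) = 1731/(-4884 + (15 + 3)) = 1731/(-4884 + 18) = 1731/(-4866) = 1731*(-1/4866) = -577/1622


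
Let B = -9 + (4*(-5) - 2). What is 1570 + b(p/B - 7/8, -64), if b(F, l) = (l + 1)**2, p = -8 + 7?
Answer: 5539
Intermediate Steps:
p = -1
B = -31 (B = -9 + (-20 - 2) = -9 - 22 = -31)
b(F, l) = (1 + l)**2
1570 + b(p/B - 7/8, -64) = 1570 + (1 - 64)**2 = 1570 + (-63)**2 = 1570 + 3969 = 5539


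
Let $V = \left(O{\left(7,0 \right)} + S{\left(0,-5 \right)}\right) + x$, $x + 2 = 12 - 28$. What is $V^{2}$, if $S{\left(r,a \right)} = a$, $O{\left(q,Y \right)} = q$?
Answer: $256$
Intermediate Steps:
$x = -18$ ($x = -2 + \left(12 - 28\right) = -2 - 16 = -18$)
$V = -16$ ($V = \left(7 - 5\right) - 18 = 2 - 18 = -16$)
$V^{2} = \left(-16\right)^{2} = 256$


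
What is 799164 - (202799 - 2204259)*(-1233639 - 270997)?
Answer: -3011467969396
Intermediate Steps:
799164 - (202799 - 2204259)*(-1233639 - 270997) = 799164 - (-2001460)*(-1504636) = 799164 - 1*3011468768560 = 799164 - 3011468768560 = -3011467969396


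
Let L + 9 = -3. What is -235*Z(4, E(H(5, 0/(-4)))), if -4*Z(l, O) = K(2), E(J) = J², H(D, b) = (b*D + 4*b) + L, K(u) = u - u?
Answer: 0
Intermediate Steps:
L = -12 (L = -9 - 3 = -12)
K(u) = 0
H(D, b) = -12 + 4*b + D*b (H(D, b) = (b*D + 4*b) - 12 = (D*b + 4*b) - 12 = (4*b + D*b) - 12 = -12 + 4*b + D*b)
Z(l, O) = 0 (Z(l, O) = -¼*0 = 0)
-235*Z(4, E(H(5, 0/(-4)))) = -235*0 = 0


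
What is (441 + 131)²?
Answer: 327184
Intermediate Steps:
(441 + 131)² = 572² = 327184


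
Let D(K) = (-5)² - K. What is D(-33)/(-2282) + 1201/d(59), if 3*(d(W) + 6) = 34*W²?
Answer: 679279/135021376 ≈ 0.0050309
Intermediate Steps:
D(K) = 25 - K
d(W) = -6 + 34*W²/3 (d(W) = -6 + (34*W²)/3 = -6 + 34*W²/3)
D(-33)/(-2282) + 1201/d(59) = (25 - 1*(-33))/(-2282) + 1201/(-6 + (34/3)*59²) = (25 + 33)*(-1/2282) + 1201/(-6 + (34/3)*3481) = 58*(-1/2282) + 1201/(-6 + 118354/3) = -29/1141 + 1201/(118336/3) = -29/1141 + 1201*(3/118336) = -29/1141 + 3603/118336 = 679279/135021376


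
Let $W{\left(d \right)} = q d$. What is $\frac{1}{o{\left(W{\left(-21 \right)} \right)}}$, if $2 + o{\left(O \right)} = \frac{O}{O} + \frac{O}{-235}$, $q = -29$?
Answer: $- \frac{235}{844} \approx -0.27844$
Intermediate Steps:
$W{\left(d \right)} = - 29 d$
$o{\left(O \right)} = -1 - \frac{O}{235}$ ($o{\left(O \right)} = -2 + \left(\frac{O}{O} + \frac{O}{-235}\right) = -2 + \left(1 + O \left(- \frac{1}{235}\right)\right) = -2 - \left(-1 + \frac{O}{235}\right) = -1 - \frac{O}{235}$)
$\frac{1}{o{\left(W{\left(-21 \right)} \right)}} = \frac{1}{-1 - \frac{\left(-29\right) \left(-21\right)}{235}} = \frac{1}{-1 - \frac{609}{235}} = \frac{1}{- \frac{844}{235}} = - \frac{235}{844}$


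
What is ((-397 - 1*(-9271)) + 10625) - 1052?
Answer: 18447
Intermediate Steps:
((-397 - 1*(-9271)) + 10625) - 1052 = ((-397 + 9271) + 10625) - 1052 = (8874 + 10625) - 1052 = 19499 - 1052 = 18447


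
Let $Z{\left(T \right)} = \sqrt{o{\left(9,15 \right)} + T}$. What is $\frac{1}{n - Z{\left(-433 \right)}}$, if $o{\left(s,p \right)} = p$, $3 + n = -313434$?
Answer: $\frac{i}{\sqrt{418} - 313437 i} \approx -3.1904 \cdot 10^{-6} + 2.0811 \cdot 10^{-10} i$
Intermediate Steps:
$n = -313437$ ($n = -3 - 313434 = -313437$)
$Z{\left(T \right)} = \sqrt{15 + T}$
$\frac{1}{n - Z{\left(-433 \right)}} = \frac{1}{-313437 - \sqrt{15 - 433}} = \frac{1}{-313437 - \sqrt{-418}} = \frac{1}{-313437 - i \sqrt{418}}$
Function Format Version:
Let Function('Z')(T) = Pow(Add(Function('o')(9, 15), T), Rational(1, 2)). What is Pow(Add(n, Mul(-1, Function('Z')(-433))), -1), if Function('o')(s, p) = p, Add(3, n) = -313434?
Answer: Mul(I, Pow(Add(Pow(418, Rational(1, 2)), Mul(-313437, I)), -1)) ≈ Add(-3.1904e-6, Mul(2.0811e-10, I))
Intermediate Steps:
n = -313437 (n = Add(-3, -313434) = -313437)
Function('Z')(T) = Pow(Add(15, T), Rational(1, 2))
Pow(Add(n, Mul(-1, Function('Z')(-433))), -1) = Pow(Add(-313437, Mul(-1, Pow(Add(15, -433), Rational(1, 2)))), -1) = Pow(Add(-313437, Mul(-1, Pow(-418, Rational(1, 2)))), -1) = Pow(Add(-313437, Mul(-1, Mul(I, Pow(418, Rational(1, 2))))), -1) = Pow(Add(-313437, Mul(-1, I, Pow(418, Rational(1, 2)))), -1)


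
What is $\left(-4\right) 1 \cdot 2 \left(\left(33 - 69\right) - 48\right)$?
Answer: $672$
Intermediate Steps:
$\left(-4\right) 1 \cdot 2 \left(\left(33 - 69\right) - 48\right) = \left(-4\right) 2 \left(-36 - 48\right) = \left(-8\right) \left(-84\right) = 672$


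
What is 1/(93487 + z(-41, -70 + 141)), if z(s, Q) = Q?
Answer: 1/93558 ≈ 1.0689e-5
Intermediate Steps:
1/(93487 + z(-41, -70 + 141)) = 1/(93487 + (-70 + 141)) = 1/(93487 + 71) = 1/93558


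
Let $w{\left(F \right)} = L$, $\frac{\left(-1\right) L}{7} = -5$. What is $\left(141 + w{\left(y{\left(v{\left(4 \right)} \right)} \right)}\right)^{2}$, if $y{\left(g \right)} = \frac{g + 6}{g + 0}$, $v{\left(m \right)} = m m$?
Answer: $30976$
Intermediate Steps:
$L = 35$ ($L = \left(-7\right) \left(-5\right) = 35$)
$v{\left(m \right)} = m^{2}$
$y{\left(g \right)} = \frac{6 + g}{g}$
$w{\left(F \right)} = 35$
$\left(141 + w{\left(y{\left(v{\left(4 \right)} \right)} \right)}\right)^{2} = \left(141 + 35\right)^{2} = 176^{2} = 30976$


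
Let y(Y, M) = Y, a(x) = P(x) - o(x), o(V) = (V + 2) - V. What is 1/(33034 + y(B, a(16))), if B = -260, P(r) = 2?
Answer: 1/32774 ≈ 3.0512e-5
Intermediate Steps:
o(V) = 2 (o(V) = (2 + V) - V = 2)
a(x) = 0 (a(x) = 2 - 1*2 = 2 - 2 = 0)
1/(33034 + y(B, a(16))) = 1/(33034 - 260) = 1/32774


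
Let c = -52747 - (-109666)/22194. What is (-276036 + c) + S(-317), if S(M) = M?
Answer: -3651967867/11097 ≈ -3.2910e+5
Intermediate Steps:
c = -585278626/11097 (c = -52747 - (-109666)/22194 = -52747 - 1*(-54833/11097) = -52747 + 54833/11097 = -585278626/11097 ≈ -52742.)
(-276036 + c) + S(-317) = (-276036 - 585278626/11097) - 317 = -3648450118/11097 - 317 = -3651967867/11097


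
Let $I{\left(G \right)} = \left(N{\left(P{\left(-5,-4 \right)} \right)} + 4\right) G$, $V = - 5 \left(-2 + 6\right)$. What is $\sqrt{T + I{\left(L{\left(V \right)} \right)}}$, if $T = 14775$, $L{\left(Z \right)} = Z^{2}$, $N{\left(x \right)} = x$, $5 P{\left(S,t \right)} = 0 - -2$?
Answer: $\sqrt{16535} \approx 128.59$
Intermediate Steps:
$P{\left(S,t \right)} = \frac{2}{5}$ ($P{\left(S,t \right)} = \frac{0 - -2}{5} = \frac{0 + 2}{5} = \frac{1}{5} \cdot 2 = \frac{2}{5}$)
$V = -20$ ($V = \left(-5\right) 4 = -20$)
$I{\left(G \right)} = \frac{22 G}{5}$ ($I{\left(G \right)} = \left(\frac{2}{5} + 4\right) G = \frac{22 G}{5}$)
$\sqrt{T + I{\left(L{\left(V \right)} \right)}} = \sqrt{14775 + \frac{22 \left(-20\right)^{2}}{5}} = \sqrt{14775 + \frac{22}{5} \cdot 400} = \sqrt{14775 + 1760} = \sqrt{16535}$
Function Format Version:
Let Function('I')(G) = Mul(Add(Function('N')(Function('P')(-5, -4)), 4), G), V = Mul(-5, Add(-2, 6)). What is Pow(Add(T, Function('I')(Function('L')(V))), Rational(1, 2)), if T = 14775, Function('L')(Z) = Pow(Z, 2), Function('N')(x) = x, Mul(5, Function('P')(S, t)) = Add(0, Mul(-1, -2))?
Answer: Pow(16535, Rational(1, 2)) ≈ 128.59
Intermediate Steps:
Function('P')(S, t) = Rational(2, 5) (Function('P')(S, t) = Mul(Rational(1, 5), Add(0, Mul(-1, -2))) = Mul(Rational(1, 5), Add(0, 2)) = Mul(Rational(1, 5), 2) = Rational(2, 5))
V = -20 (V = Mul(-5, 4) = -20)
Function('I')(G) = Mul(Rational(22, 5), G) (Function('I')(G) = Mul(Add(Rational(2, 5), 4), G) = Mul(Rational(22, 5), G))
Pow(Add(T, Function('I')(Function('L')(V))), Rational(1, 2)) = Pow(Add(14775, Mul(Rational(22, 5), Pow(-20, 2))), Rational(1, 2)) = Pow(Add(14775, Mul(Rational(22, 5), 400)), Rational(1, 2)) = Pow(Add(14775, 1760), Rational(1, 2)) = Pow(16535, Rational(1, 2))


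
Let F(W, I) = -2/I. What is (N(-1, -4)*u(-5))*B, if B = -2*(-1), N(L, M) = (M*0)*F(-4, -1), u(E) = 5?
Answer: 0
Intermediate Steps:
N(L, M) = 0 (N(L, M) = (M*0)*(-2/(-1)) = 0*(-2*(-1)) = 0*2 = 0)
B = 2
(N(-1, -4)*u(-5))*B = (0*5)*2 = 0*2 = 0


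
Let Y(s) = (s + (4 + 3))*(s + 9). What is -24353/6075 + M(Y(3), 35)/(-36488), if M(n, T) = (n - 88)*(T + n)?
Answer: -114840533/27708075 ≈ -4.1447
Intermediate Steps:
Y(s) = (7 + s)*(9 + s) (Y(s) = (s + 7)*(9 + s) = (7 + s)*(9 + s))
M(n, T) = (-88 + n)*(T + n)
-24353/6075 + M(Y(3), 35)/(-36488) = -24353/6075 + ((63 + 3² + 16*3)² - 88*35 - 88*(63 + 3² + 16*3) + 35*(63 + 3² + 16*3))/(-36488) = -24353*1/6075 + ((63 + 9 + 48)² - 3080 - 88*(63 + 9 + 48) + 35*(63 + 9 + 48))*(-1/36488) = -24353/6075 + (120² - 3080 - 88*120 + 35*120)*(-1/36488) = -24353/6075 + (14400 - 3080 - 10560 + 4200)*(-1/36488) = -24353/6075 + 4960*(-1/36488) = -24353/6075 - 620/4561 = -114840533/27708075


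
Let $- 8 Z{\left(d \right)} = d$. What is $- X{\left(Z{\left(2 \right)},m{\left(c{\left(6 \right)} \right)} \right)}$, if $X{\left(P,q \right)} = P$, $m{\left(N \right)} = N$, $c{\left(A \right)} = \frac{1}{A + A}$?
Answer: $\frac{1}{4} \approx 0.25$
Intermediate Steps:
$c{\left(A \right)} = \frac{1}{2 A}$
$Z{\left(d \right)} = - \frac{d}{8}$
$- X{\left(Z{\left(2 \right)},m{\left(c{\left(6 \right)} \right)} \right)} = - \frac{\left(-1\right) 2}{8} = \left(-1\right) \left(- \frac{1}{4}\right) = \frac{1}{4}$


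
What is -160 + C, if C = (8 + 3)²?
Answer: -39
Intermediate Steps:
C = 121 (C = 11² = 121)
-160 + C = -160 + 121 = -39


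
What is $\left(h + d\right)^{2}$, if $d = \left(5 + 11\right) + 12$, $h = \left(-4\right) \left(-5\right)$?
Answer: $2304$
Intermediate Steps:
$h = 20$
$d = 28$ ($d = 16 + 12 = 28$)
$\left(h + d\right)^{2} = \left(20 + 28\right)^{2} = 48^{2} = 2304$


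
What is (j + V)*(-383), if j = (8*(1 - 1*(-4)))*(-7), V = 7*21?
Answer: 50939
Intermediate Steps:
V = 147
j = -280 (j = (8*(1 + 4))*(-7) = (8*5)*(-7) = 40*(-7) = -280)
(j + V)*(-383) = (-280 + 147)*(-383) = -133*(-383) = 50939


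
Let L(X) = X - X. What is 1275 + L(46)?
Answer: 1275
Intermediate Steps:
L(X) = 0
1275 + L(46) = 1275 + 0 = 1275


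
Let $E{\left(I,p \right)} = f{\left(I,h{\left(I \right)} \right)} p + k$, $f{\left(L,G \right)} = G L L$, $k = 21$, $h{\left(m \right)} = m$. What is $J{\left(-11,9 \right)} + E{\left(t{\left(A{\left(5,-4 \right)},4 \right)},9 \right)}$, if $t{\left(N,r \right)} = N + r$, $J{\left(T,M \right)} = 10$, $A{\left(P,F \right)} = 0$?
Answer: $607$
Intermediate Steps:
$f{\left(L,G \right)} = G L^{2}$
$E{\left(I,p \right)} = 21 + p I^{3}$ ($E{\left(I,p \right)} = I I^{2} p + 21 = I^{3} p + 21 = p I^{3} + 21 = 21 + p I^{3}$)
$J{\left(-11,9 \right)} + E{\left(t{\left(A{\left(5,-4 \right)},4 \right)},9 \right)} = 10 + \left(21 + 9 \left(0 + 4\right)^{3}\right) = 10 + \left(21 + 9 \cdot 4^{3}\right) = 10 + \left(21 + 9 \cdot 64\right) = 10 + \left(21 + 576\right) = 10 + 597 = 607$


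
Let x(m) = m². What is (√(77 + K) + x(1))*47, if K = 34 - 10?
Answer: 47 + 47*√101 ≈ 519.34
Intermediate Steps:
K = 24
(√(77 + K) + x(1))*47 = (√(77 + 24) + 1²)*47 = (√101 + 1)*47 = (1 + √101)*47 = 47 + 47*√101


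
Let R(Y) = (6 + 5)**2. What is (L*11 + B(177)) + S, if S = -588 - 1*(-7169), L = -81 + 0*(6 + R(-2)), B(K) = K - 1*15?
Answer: 5852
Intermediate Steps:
B(K) = -15 + K (B(K) = K - 15 = -15 + K)
R(Y) = 121 (R(Y) = 11**2 = 121)
L = -81 (L = -81 + 0*(6 + 121) = -81 + 0*127 = -81 + 0 = -81)
S = 6581 (S = -588 + 7169 = 6581)
(L*11 + B(177)) + S = (-81*11 + (-15 + 177)) + 6581 = (-891 + 162) + 6581 = -729 + 6581 = 5852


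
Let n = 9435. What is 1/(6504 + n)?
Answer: 1/15939 ≈ 6.2739e-5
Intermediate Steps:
1/(6504 + n) = 1/(6504 + 9435) = 1/15939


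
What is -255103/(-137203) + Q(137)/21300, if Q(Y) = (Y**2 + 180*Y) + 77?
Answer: 1900474603/487070650 ≈ 3.9018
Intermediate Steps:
Q(Y) = 77 + Y**2 + 180*Y
-255103/(-137203) + Q(137)/21300 = -255103/(-137203) + (77 + 137**2 + 180*137)/21300 = -255103*(-1/137203) + (77 + 18769 + 24660)*(1/21300) = 255103/137203 + 43506*(1/21300) = 255103/137203 + 7251/3550 = 1900474603/487070650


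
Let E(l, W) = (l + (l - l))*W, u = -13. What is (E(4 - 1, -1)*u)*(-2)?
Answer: -78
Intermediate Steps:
E(l, W) = W*l (E(l, W) = (l + 0)*W = l*W = W*l)
(E(4 - 1, -1)*u)*(-2) = (-(4 - 1)*(-13))*(-2) = (-1*3*(-13))*(-2) = -3*(-13)*(-2) = 39*(-2) = -78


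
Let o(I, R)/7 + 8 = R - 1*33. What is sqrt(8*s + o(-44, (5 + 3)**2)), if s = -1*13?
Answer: sqrt(57) ≈ 7.5498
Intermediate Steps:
s = -13
o(I, R) = -287 + 7*R (o(I, R) = -56 + 7*(R - 1*33) = -56 + 7*(R - 33) = -56 + 7*(-33 + R) = -56 + (-231 + 7*R) = -287 + 7*R)
sqrt(8*s + o(-44, (5 + 3)**2)) = sqrt(8*(-13) + (-287 + 7*(5 + 3)**2)) = sqrt(-104 + (-287 + 7*8**2)) = sqrt(-104 + (-287 + 7*64)) = sqrt(-104 + (-287 + 448)) = sqrt(-104 + 161) = sqrt(57)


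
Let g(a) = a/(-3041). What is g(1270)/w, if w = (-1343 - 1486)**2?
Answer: -1270/24337855881 ≈ -5.2182e-8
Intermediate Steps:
g(a) = -a/3041 (g(a) = a*(-1/3041) = -a/3041)
w = 8003241 (w = (-2829)**2 = 8003241)
g(1270)/w = -1/3041*1270/8003241 = -1270/3041*1/8003241 = -1270/24337855881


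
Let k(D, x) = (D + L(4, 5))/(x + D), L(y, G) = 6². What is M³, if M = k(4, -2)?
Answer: 8000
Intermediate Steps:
L(y, G) = 36
k(D, x) = (36 + D)/(D + x) (k(D, x) = (D + 36)/(x + D) = (36 + D)/(D + x))
M = 20 (M = (36 + 4)/(4 - 2) = 40/2 = (½)*40 = 20)
M³ = 20³ = 8000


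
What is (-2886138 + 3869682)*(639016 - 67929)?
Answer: 561689192328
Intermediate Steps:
(-2886138 + 3869682)*(639016 - 67929) = 983544*571087 = 561689192328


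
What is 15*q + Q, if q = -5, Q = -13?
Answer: -88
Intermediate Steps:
15*q + Q = 15*(-5) - 13 = -75 - 13 = -88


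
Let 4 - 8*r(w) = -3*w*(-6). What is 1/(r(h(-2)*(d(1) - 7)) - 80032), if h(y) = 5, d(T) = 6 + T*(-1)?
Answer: -1/80009 ≈ -1.2499e-5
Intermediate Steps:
d(T) = 6 - T
r(w) = ½ - 9*w/4 (r(w) = ½ - (-3*w)*(-6)/8 = ½ - 9*w/4)
1/(r(h(-2)*(d(1) - 7)) - 80032) = 1/((½ - 45*((6 - 1*1) - 7)/4) - 80032) = 1/((½ - 45*((6 - 1) - 7)/4) - 80032) = 1/((½ - 45*(5 - 7)/4) - 80032) = 1/((½ - 45*(-2)/4) - 80032) = 1/((½ - 9/4*(-10)) - 80032) = 1/((½ + 45/2) - 80032) = 1/(23 - 80032) = 1/(-80009) = -1/80009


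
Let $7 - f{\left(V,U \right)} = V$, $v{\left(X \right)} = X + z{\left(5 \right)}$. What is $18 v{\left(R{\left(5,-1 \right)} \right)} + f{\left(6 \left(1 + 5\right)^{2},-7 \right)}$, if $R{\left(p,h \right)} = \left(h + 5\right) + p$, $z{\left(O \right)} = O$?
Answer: $43$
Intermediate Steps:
$R{\left(p,h \right)} = 5 + h + p$ ($R{\left(p,h \right)} = \left(5 + h\right) + p = 5 + h + p$)
$v{\left(X \right)} = 5 + X$ ($v{\left(X \right)} = X + 5 = 5 + X$)
$f{\left(V,U \right)} = 7 - V$
$18 v{\left(R{\left(5,-1 \right)} \right)} + f{\left(6 \left(1 + 5\right)^{2},-7 \right)} = 18 \left(5 + \left(5 - 1 + 5\right)\right) + \left(7 - 6 \left(1 + 5\right)^{2}\right) = 18 \left(5 + 9\right) + \left(7 - 6 \cdot 6^{2}\right) = 18 \cdot 14 + \left(7 - 6 \cdot 36\right) = 252 + \left(7 - 216\right) = 252 - 209 = 43$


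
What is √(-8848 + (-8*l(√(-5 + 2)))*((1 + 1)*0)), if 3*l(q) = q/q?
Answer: 4*I*√553 ≈ 94.064*I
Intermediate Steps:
l(q) = ⅓ (l(q) = (q/q)/3 = (⅓)*1 = ⅓)
√(-8848 + (-8*l(√(-5 + 2)))*((1 + 1)*0)) = √(-8848 + (-8*⅓)*((1 + 1)*0)) = √(-8848 - 16*0/3) = √(-8848 - 8/3*0) = √(-8848 + 0) = √(-8848) = 4*I*√553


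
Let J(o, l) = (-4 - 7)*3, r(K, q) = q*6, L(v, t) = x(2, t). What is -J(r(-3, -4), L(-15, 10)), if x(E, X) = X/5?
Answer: 33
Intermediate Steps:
x(E, X) = X/5 (x(E, X) = X*(⅕) = X/5)
L(v, t) = t/5
r(K, q) = 6*q
J(o, l) = -33 (J(o, l) = -11*3 = -33)
-J(r(-3, -4), L(-15, 10)) = -1*(-33) = 33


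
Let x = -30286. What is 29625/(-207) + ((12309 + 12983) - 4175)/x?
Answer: -300531323/2089734 ≈ -143.81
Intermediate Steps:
29625/(-207) + ((12309 + 12983) - 4175)/x = 29625/(-207) + ((12309 + 12983) - 4175)/(-30286) = 29625*(-1/207) + (25292 - 4175)*(-1/30286) = -9875/69 + 21117*(-1/30286) = -9875/69 - 21117/30286 = -300531323/2089734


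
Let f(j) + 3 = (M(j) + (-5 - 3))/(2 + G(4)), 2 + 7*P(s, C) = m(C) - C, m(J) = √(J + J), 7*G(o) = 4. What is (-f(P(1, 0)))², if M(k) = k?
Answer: 3136/81 ≈ 38.716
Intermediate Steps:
G(o) = 4/7 (G(o) = (⅐)*4 = 4/7)
m(J) = √2*√J (m(J) = √(2*J) = √2*√J)
P(s, C) = -2/7 - C/7 + √2*√C/7 (P(s, C) = -2/7 + (√2*√C - C)/7 = -2/7 + (-C + √2*√C)/7 = -2/7 + (-C/7 + √2*√C/7) = -2/7 - C/7 + √2*√C/7)
f(j) = -55/9 + 7*j/18 (f(j) = -3 + (j + (-5 - 3))/(2 + 4/7) = -3 + (j - 8)/(18/7) = -3 + (-8 + j)*(7/18) = -3 + (-28/9 + 7*j/18) = -55/9 + 7*j/18)
(-f(P(1, 0)))² = (-(-55/9 + 7*(-2/7 - ⅐*0 + √2*√0/7)/18))² = (-(-55/9 + 7*(-2/7 + 0 + (⅐)*√2*0)/18))² = (-(-55/9 + 7*(-2/7 + 0 + 0)/18))² = (-(-55/9 + (7/18)*(-2/7)))² = (-(-55/9 - ⅑))² = (-1*(-56/9))² = (56/9)² = 3136/81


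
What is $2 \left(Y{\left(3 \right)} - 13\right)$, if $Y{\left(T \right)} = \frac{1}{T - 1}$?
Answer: $-25$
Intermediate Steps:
$Y{\left(T \right)} = \frac{1}{-1 + T}$
$2 \left(Y{\left(3 \right)} - 13\right) = 2 \left(\frac{1}{-1 + 3} - 13\right) = 2 \left(\frac{1}{2} - 13\right) = 2 \left(- \frac{25}{2}\right) = -25$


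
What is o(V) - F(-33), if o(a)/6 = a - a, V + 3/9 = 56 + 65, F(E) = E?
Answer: 33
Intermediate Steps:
V = 362/3 (V = -1/3 + (56 + 65) = -1/3 + 121 = 362/3 ≈ 120.67)
o(a) = 0 (o(a) = 6*(a - a) = 6*0 = 0)
o(V) - F(-33) = 0 - 1*(-33) = 0 + 33 = 33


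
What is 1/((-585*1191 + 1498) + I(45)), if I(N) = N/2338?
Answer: -2338/1625464061 ≈ -1.4384e-6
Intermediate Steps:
I(N) = N/2338 (I(N) = N*(1/2338) = N/2338)
1/((-585*1191 + 1498) + I(45)) = 1/((-585*1191 + 1498) + (1/2338)*45) = 1/((-696735 + 1498) + 45/2338) = 1/(-695237 + 45/2338) = 1/(-1625464061/2338) = -2338/1625464061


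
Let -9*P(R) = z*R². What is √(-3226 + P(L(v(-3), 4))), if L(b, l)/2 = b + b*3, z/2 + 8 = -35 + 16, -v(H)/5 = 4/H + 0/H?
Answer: √124566/3 ≈ 117.65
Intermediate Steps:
v(H) = -20/H (v(H) = -5*(4/H + 0/H) = -5*(4/H + 0) = -20/H)
z = -54 (z = -16 + 2*(-35 + 16) = -16 + 2*(-19) = -16 - 38 = -54)
L(b, l) = 8*b (L(b, l) = 2*(b + b*3) = 2*(b + 3*b) = 2*(4*b) = 8*b)
P(R) = 6*R² (P(R) = -(-6)*R² = 6*R²)
√(-3226 + P(L(v(-3), 4))) = √(-3226 + 6*(8*(-20/(-3)))²) = √(-3226 + 6*(8*(-20*(-⅓)))²) = √(-3226 + 6*(8*(20/3))²) = √(-3226 + 6*(160/3)²) = √(-3226 + 6*(25600/9)) = √(-3226 + 51200/3) = √(41522/3) = √124566/3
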